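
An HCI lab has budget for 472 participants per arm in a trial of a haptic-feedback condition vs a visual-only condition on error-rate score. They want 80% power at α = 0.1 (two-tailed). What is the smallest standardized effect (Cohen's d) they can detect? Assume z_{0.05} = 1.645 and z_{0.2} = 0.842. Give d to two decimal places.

d_min ≈ 0.16

For two independent groups of n = 472 each: d_min = (z_{α/2} + z_β)·√(2/n).
z-sum = 1.645 + 0.842 = 2.487.
d_min = 2.487 × √(2/472) = 2.487 × 0.0651 = 0.162.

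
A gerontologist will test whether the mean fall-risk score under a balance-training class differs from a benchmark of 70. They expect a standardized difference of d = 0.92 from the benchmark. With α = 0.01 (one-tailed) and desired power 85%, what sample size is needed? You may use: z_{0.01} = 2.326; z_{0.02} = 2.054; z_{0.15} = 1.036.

For a one-sample test: n = ((z_{α} + z_β) / d)².
z_{α} + z_β = 2.326 + 1.036 = 3.362.
n = (3.362 / 0.92)² = 3.654² = 13.35.
Round up.

n = 14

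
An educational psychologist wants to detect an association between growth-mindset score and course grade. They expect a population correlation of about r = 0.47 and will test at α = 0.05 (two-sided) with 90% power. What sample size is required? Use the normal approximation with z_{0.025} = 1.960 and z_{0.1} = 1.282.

Fisher's z: C = ½·ln((1+r)/(1−r)) = ½·ln(2.7736) = 0.5101.
n = ((z_{α/2} + z_β)/C)² + 3.
(1.960 + 1.282) / 0.5101 = 3.242 / 0.5101 = 6.356.
n = 6.356² + 3 = 40.39 + 3 = 43.4.
Round up.

n = 44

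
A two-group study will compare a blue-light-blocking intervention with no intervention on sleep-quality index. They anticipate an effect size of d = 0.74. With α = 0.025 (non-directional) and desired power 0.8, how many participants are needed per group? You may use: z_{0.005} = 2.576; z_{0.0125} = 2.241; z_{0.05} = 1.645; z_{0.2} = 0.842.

n = 35 per group

For two independent groups with equal n: n = 2·((z_{α/2} + z_β) / d)².
z_{α/2} + z_β = 2.241 + 0.842 = 3.083.
n = 2 × (3.083 / 0.74)² = 2 × 4.166² = 2 × 17.36 = 34.7.
Round up to the next whole participant.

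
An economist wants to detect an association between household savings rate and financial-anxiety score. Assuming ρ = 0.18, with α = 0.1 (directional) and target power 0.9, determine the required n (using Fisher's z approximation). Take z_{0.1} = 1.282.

Fisher's z: C = ½·ln((1+r)/(1−r)) = ½·ln(1.4390) = 0.1820.
n = ((z_{α} + z_β)/C)² + 3.
(1.282 + 1.282) / 0.1820 = 2.564 / 0.1820 = 14.088.
n = 14.088² + 3 = 198.47 + 3 = 201.5.
Round up.

n = 202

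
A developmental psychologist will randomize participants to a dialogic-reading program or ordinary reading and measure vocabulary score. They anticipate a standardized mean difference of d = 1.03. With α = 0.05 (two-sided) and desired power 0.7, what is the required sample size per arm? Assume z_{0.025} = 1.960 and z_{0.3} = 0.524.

For two independent groups with equal n: n = 2·((z_{α/2} + z_β) / d)².
z_{α/2} + z_β = 1.960 + 0.524 = 2.484.
n = 2 × (2.484 / 1.03)² = 2 × 2.412² = 2 × 5.82 = 11.6.
Round up to the next whole participant.

n = 12 per group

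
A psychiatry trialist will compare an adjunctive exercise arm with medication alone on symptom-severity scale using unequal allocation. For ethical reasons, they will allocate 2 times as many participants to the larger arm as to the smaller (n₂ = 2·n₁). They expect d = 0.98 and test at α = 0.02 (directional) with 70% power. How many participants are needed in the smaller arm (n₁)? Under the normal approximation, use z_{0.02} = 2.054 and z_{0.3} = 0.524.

n₁ = 11

With allocation ratio k = n₂/n₁ = 2, Var(x̄₁−x̄₂) = σ²(1/n₁ + 1/(k·n₁)) = σ²·(k+1)/(k·n₁).
So n₁ = (1 + 1/k)·((z_{α} + z_β)/d)² = 1.500 × (2.578/0.98)².
n₁ = 1.500 × 6.92 = 10.4.
Round up: n₁ = 11, giving n₂ = 2 × 11 = 22.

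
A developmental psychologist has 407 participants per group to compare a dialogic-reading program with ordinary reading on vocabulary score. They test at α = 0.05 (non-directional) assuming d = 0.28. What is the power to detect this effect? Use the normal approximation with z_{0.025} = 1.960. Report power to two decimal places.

power ≈ 0.98

For two equal groups, power = Φ(d·√(n/2) − z_{α/2}).
d·√(n/2) = 0.28 × √(407/2) = 0.28 × 14.265 = 3.994.
z_β = 3.994 − 1.960 = 2.034.
Power = Φ(2.034) = 0.979.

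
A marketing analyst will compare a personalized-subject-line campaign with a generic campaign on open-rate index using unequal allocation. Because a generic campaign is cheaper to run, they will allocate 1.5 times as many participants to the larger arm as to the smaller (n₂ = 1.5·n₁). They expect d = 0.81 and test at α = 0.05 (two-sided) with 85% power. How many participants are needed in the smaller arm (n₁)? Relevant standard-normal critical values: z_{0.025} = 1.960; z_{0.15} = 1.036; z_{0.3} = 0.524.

n₁ = 23

With allocation ratio k = n₂/n₁ = 1.5, Var(x̄₁−x̄₂) = σ²(1/n₁ + 1/(k·n₁)) = σ²·(k+1)/(k·n₁).
So n₁ = (1 + 1/k)·((z_{α/2} + z_β)/d)² = 1.667 × (2.996/0.81)².
n₁ = 1.667 × 13.68 = 22.8.
Round up: n₁ = 23, giving n₂ = ⌈1.5 × 23⌉ = ⌈34.5⌉ = 35.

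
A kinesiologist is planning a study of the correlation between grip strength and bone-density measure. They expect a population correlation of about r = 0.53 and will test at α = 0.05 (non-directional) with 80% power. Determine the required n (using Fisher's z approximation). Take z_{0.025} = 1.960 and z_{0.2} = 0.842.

n = 26

Fisher's z: C = ½·ln((1+r)/(1−r)) = ½·ln(3.2553) = 0.5901.
n = ((z_{α/2} + z_β)/C)² + 3.
(1.960 + 0.842) / 0.5901 = 2.802 / 0.5901 = 4.748.
n = 4.748² + 3 = 22.55 + 3 = 25.5.
Round up.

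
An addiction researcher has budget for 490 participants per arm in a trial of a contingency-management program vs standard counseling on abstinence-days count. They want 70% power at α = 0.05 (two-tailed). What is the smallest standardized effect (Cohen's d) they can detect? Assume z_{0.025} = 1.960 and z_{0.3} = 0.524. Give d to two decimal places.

d_min ≈ 0.16

For two independent groups of n = 490 each: d_min = (z_{α/2} + z_β)·√(2/n).
z-sum = 1.960 + 0.524 = 2.484.
d_min = 2.484 × √(2/490) = 2.484 × 0.0639 = 0.159.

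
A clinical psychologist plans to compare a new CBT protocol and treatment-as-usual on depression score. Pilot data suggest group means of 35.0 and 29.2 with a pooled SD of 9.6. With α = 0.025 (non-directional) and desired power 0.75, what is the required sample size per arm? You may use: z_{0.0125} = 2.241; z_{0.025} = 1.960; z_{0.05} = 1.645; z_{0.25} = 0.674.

n = 47 per group

Cohen's d = |M₁ − M₂| / SD_pooled = |35.0 − 29.2| / 9.6 = 5.8 / 9.6 = 0.604.
For two independent groups with equal n: n = 2·((z_{α/2} + z_β) / d)².
z_{α/2} + z_β = 2.241 + 0.674 = 2.915.
n = 2 × (2.915 / 0.604)² = 2 × 4.826² = 2 × 23.29 = 46.6.
Round up to the next whole participant.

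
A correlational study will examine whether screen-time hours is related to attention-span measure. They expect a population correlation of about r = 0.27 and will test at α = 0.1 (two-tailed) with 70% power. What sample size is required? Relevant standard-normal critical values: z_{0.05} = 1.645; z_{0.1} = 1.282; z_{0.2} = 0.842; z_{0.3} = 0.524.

n = 65

Fisher's z: C = ½·ln((1+r)/(1−r)) = ½·ln(1.7397) = 0.2769.
n = ((z_{α/2} + z_β)/C)² + 3.
(1.645 + 0.524) / 0.2769 = 2.169 / 0.2769 = 7.833.
n = 7.833² + 3 = 61.36 + 3 = 64.4.
Round up.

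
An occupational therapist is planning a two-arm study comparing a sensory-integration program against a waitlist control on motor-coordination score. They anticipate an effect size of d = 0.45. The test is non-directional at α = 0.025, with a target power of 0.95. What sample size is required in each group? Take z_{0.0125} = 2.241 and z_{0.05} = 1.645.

For two independent groups with equal n: n = 2·((z_{α/2} + z_β) / d)².
z_{α/2} + z_β = 2.241 + 1.645 = 3.886.
n = 2 × (3.886 / 0.45)² = 2 × 8.636² = 2 × 74.57 = 149.1.
Round up to the next whole participant.

n = 150 per group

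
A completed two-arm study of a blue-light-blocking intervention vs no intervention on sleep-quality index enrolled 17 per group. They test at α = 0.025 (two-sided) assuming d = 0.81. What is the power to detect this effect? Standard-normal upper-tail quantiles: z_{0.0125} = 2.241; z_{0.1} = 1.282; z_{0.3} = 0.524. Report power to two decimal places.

power ≈ 0.55

For two equal groups, power = Φ(d·√(n/2) − z_{α/2}).
d·√(n/2) = 0.81 × √(17/2) = 0.81 × 2.915 = 2.362.
z_β = 2.362 − 2.241 = 0.121.
Power = Φ(0.121) = 0.548.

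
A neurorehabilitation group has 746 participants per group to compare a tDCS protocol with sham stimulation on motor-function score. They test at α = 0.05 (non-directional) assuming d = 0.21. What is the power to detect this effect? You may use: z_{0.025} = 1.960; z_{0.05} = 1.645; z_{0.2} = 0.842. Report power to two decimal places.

For two equal groups, power = Φ(d·√(n/2) − z_{α/2}).
d·√(n/2) = 0.21 × √(746/2) = 0.21 × 19.313 = 4.056.
z_β = 4.056 − 1.960 = 2.096.
Power = Φ(2.096) = 0.982.

power ≈ 0.98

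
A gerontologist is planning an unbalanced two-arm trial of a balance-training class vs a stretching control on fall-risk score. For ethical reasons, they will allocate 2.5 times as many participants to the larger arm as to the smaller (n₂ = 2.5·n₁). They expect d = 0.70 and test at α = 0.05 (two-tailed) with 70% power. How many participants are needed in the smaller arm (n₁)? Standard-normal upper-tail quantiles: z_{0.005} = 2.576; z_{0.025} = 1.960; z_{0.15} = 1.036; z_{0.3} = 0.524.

With allocation ratio k = n₂/n₁ = 2.5, Var(x̄₁−x̄₂) = σ²(1/n₁ + 1/(k·n₁)) = σ²·(k+1)/(k·n₁).
So n₁ = (1 + 1/k)·((z_{α/2} + z_β)/d)² = 1.400 × (2.484/0.70)².
n₁ = 1.400 × 12.59 = 17.6.
Round up: n₁ = 18, giving n₂ = 2.5 × 18 = 45.

n₁ = 18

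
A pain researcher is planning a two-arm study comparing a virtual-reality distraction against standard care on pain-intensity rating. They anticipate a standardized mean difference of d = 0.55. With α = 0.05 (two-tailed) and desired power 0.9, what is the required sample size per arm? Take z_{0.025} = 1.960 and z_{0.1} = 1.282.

n = 70 per group

For two independent groups with equal n: n = 2·((z_{α/2} + z_β) / d)².
z_{α/2} + z_β = 1.960 + 1.282 = 3.242.
n = 2 × (3.242 / 0.55)² = 2 × 5.895² = 2 × 34.75 = 69.5.
Round up to the next whole participant.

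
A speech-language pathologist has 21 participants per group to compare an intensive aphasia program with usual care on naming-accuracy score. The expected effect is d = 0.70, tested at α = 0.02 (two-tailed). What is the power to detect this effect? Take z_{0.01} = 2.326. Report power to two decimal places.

power ≈ 0.48

For two equal groups, power = Φ(d·√(n/2) − z_{α/2}).
d·√(n/2) = 0.70 × √(21/2) = 0.70 × 3.240 = 2.268.
z_β = 2.268 − 2.326 = -0.058.
Power = Φ(-0.058) = 0.477.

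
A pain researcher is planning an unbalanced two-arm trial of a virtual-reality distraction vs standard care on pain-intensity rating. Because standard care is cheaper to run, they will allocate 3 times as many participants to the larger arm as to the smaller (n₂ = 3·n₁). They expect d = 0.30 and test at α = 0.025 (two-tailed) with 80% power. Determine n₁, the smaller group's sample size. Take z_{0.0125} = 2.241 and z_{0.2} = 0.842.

n₁ = 141

With allocation ratio k = n₂/n₁ = 3, Var(x̄₁−x̄₂) = σ²(1/n₁ + 1/(k·n₁)) = σ²·(k+1)/(k·n₁).
So n₁ = (1 + 1/k)·((z_{α/2} + z_β)/d)² = 1.333 × (3.083/0.30)².
n₁ = 1.333 × 105.61 = 140.8.
Round up: n₁ = 141, giving n₂ = 3 × 141 = 423.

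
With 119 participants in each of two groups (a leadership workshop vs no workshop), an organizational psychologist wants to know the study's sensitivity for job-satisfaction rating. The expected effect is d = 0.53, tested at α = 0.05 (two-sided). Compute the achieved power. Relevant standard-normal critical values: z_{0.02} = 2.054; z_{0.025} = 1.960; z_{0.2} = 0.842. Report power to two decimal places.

power ≈ 0.98

For two equal groups, power = Φ(d·√(n/2) − z_{α/2}).
d·√(n/2) = 0.53 × √(119/2) = 0.53 × 7.714 = 4.088.
z_β = 4.088 − 1.960 = 2.128.
Power = Φ(2.128) = 0.983.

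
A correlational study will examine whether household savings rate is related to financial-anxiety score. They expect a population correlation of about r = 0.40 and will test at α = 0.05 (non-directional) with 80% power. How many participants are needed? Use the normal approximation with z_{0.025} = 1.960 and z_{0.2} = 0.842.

Fisher's z: C = ½·ln((1+r)/(1−r)) = ½·ln(2.3333) = 0.4236.
n = ((z_{α/2} + z_β)/C)² + 3.
(1.960 + 0.842) / 0.4236 = 2.802 / 0.4236 = 6.615.
n = 6.615² + 3 = 43.75 + 3 = 46.8.
Round up.

n = 47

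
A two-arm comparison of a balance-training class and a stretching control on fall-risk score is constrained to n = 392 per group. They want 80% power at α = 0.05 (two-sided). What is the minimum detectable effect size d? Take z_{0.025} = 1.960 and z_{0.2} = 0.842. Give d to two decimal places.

For two independent groups of n = 392 each: d_min = (z_{α/2} + z_β)·√(2/n).
z-sum = 1.960 + 0.842 = 2.802.
d_min = 2.802 × √(2/392) = 2.802 × 0.0714 = 0.200.

d_min ≈ 0.20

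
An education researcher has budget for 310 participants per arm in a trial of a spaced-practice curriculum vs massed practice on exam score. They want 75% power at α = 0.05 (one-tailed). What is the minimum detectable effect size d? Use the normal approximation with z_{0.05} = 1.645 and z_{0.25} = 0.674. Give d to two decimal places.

For two independent groups of n = 310 each: d_min = (z_{α} + z_β)·√(2/n).
z-sum = 1.645 + 0.674 = 2.319.
d_min = 2.319 × √(2/310) = 2.319 × 0.0803 = 0.186.

d_min ≈ 0.19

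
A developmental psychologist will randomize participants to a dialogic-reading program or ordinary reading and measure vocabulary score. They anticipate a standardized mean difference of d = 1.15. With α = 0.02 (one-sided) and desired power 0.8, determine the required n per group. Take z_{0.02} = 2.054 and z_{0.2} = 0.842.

For two independent groups with equal n: n = 2·((z_{α} + z_β) / d)².
z_{α} + z_β = 2.054 + 0.842 = 2.896.
n = 2 × (2.896 / 1.15)² = 2 × 2.518² = 2 × 6.34 = 12.7.
Round up to the next whole participant.

n = 13 per group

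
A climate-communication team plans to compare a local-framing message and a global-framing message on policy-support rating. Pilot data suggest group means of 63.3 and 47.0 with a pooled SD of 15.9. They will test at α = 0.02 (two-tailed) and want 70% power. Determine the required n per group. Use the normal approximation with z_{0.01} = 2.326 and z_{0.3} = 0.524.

n = 16 per group

Cohen's d = |M₁ − M₂| / SD_pooled = |63.3 − 47.0| / 15.9 = 16.3 / 15.9 = 1.025.
For two independent groups with equal n: n = 2·((z_{α/2} + z_β) / d)².
z_{α/2} + z_β = 2.326 + 0.524 = 2.850.
n = 2 × (2.850 / 1.025)² = 2 × 2.780² = 2 × 7.73 = 15.5.
Round up to the next whole participant.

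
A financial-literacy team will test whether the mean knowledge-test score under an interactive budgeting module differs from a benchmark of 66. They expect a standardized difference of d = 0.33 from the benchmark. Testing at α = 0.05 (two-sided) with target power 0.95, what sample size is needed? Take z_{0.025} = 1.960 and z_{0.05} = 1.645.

For a one-sample test: n = ((z_{α/2} + z_β) / d)².
z_{α/2} + z_β = 1.960 + 1.645 = 3.605.
n = (3.605 / 0.33)² = 10.924² = 119.34.
Round up.

n = 120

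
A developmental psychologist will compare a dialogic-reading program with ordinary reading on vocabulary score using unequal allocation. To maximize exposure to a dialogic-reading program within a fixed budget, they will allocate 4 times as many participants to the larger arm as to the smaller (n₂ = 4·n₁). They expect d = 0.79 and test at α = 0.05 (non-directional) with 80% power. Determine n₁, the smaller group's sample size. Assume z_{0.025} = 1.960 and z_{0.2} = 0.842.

With allocation ratio k = n₂/n₁ = 4, Var(x̄₁−x̄₂) = σ²(1/n₁ + 1/(k·n₁)) = σ²·(k+1)/(k·n₁).
So n₁ = (1 + 1/k)·((z_{α/2} + z_β)/d)² = 1.250 × (2.802/0.79)².
n₁ = 1.250 × 12.58 = 15.7.
Round up: n₁ = 16, giving n₂ = 4 × 16 = 64.

n₁ = 16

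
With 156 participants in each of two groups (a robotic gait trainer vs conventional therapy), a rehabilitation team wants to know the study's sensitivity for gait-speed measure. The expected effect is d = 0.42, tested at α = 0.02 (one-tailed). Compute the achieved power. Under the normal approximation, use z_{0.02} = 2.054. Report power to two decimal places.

power ≈ 0.95

For two equal groups, power = Φ(d·√(n/2) − z_{α}).
d·√(n/2) = 0.42 × √(156/2) = 0.42 × 8.832 = 3.709.
z_β = 3.709 − 2.054 = 1.655.
Power = Φ(1.655) = 0.951.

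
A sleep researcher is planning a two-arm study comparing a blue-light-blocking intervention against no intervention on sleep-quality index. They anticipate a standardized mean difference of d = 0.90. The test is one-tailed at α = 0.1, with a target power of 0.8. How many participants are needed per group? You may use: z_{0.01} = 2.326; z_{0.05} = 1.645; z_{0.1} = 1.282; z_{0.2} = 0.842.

n = 12 per group

For two independent groups with equal n: n = 2·((z_{α} + z_β) / d)².
z_{α} + z_β = 1.282 + 0.842 = 2.124.
n = 2 × (2.124 / 0.90)² = 2 × 2.360² = 2 × 5.57 = 11.1.
Round up to the next whole participant.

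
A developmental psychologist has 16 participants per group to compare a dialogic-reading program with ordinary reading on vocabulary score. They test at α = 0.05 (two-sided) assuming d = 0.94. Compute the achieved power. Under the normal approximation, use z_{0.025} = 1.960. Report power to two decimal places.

power ≈ 0.76

For two equal groups, power = Φ(d·√(n/2) − z_{α/2}).
d·√(n/2) = 0.94 × √(16/2) = 0.94 × 2.828 = 2.659.
z_β = 2.659 − 1.960 = 0.699.
Power = Φ(0.699) = 0.758.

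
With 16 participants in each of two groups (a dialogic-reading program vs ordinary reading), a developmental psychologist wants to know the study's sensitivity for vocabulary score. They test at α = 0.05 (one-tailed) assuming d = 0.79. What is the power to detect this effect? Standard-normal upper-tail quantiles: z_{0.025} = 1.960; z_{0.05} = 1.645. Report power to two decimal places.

power ≈ 0.72

For two equal groups, power = Φ(d·√(n/2) − z_{α}).
d·√(n/2) = 0.79 × √(16/2) = 0.79 × 2.828 = 2.234.
z_β = 2.234 − 1.645 = 0.589.
Power = Φ(0.589) = 0.722.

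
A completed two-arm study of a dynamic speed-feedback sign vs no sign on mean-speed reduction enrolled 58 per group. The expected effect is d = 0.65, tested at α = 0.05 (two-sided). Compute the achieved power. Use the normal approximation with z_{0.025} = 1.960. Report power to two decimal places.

For two equal groups, power = Φ(d·√(n/2) − z_{α/2}).
d·√(n/2) = 0.65 × √(58/2) = 0.65 × 5.385 = 3.500.
z_β = 3.500 − 1.960 = 1.540.
Power = Φ(1.540) = 0.938.

power ≈ 0.94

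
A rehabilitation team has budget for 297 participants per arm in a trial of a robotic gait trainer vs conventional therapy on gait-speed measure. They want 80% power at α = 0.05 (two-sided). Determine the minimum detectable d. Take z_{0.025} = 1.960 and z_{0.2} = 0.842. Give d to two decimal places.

d_min ≈ 0.23

For two independent groups of n = 297 each: d_min = (z_{α/2} + z_β)·√(2/n).
z-sum = 1.960 + 0.842 = 2.802.
d_min = 2.802 × √(2/297) = 2.802 × 0.0821 = 0.230.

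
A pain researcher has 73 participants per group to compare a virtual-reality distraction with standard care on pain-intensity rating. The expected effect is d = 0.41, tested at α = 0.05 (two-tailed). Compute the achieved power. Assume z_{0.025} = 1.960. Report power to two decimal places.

power ≈ 0.70

For two equal groups, power = Φ(d·√(n/2) − z_{α/2}).
d·√(n/2) = 0.41 × √(73/2) = 0.41 × 6.042 = 2.477.
z_β = 2.477 − 1.960 = 0.517.
Power = Φ(0.517) = 0.697.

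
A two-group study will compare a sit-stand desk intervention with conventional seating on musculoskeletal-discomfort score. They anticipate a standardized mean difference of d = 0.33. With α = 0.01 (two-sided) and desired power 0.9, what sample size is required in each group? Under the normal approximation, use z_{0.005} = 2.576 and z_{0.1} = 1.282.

For two independent groups with equal n: n = 2·((z_{α/2} + z_β) / d)².
z_{α/2} + z_β = 2.576 + 1.282 = 3.858.
n = 2 × (3.858 / 0.33)² = 2 × 11.691² = 2 × 136.68 = 273.4.
Round up to the next whole participant.

n = 274 per group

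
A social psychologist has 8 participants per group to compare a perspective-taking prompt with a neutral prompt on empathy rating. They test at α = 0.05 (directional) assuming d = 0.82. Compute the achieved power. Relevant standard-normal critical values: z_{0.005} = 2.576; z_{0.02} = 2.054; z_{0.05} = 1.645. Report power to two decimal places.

power ≈ 0.50

For two equal groups, power = Φ(d·√(n/2) − z_{α}).
d·√(n/2) = 0.82 × √(8/2) = 0.82 × 2.000 = 1.640.
z_β = 1.640 − 1.645 = -0.005.
Power = Φ(-0.005) = 0.498.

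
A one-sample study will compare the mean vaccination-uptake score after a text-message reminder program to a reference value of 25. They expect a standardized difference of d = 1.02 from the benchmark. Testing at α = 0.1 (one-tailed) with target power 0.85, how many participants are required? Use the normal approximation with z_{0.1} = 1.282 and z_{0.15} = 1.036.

For a one-sample test: n = ((z_{α} + z_β) / d)².
z_{α} + z_β = 1.282 + 1.036 = 2.318.
n = (2.318 / 1.02)² = 2.273² = 5.16.
Round up.

n = 6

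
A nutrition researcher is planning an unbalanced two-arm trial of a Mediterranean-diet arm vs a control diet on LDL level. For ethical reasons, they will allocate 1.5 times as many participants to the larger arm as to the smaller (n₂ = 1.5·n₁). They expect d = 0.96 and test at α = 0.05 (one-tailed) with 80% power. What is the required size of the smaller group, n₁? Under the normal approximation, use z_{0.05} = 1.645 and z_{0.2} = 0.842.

n₁ = 12

With allocation ratio k = n₂/n₁ = 1.5, Var(x̄₁−x̄₂) = σ²(1/n₁ + 1/(k·n₁)) = σ²·(k+1)/(k·n₁).
So n₁ = (1 + 1/k)·((z_{α} + z_β)/d)² = 1.667 × (2.487/0.96)².
n₁ = 1.667 × 6.71 = 11.2.
Round up: n₁ = 12, giving n₂ = 1.5 × 12 = 18.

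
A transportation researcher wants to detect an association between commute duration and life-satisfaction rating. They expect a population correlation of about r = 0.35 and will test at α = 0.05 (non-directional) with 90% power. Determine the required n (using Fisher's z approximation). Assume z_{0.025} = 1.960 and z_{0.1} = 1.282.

n = 82

Fisher's z: C = ½·ln((1+r)/(1−r)) = ½·ln(2.0769) = 0.3654.
n = ((z_{α/2} + z_β)/C)² + 3.
(1.960 + 1.282) / 0.3654 = 3.242 / 0.3654 = 8.872.
n = 8.872² + 3 = 78.72 + 3 = 81.7.
Round up.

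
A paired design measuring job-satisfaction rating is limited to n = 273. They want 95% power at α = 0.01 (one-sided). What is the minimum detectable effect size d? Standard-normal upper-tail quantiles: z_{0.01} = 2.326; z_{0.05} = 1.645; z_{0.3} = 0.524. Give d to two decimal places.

d_min ≈ 0.24

For a single sample (or paired design) of n = 273: d_min = (z_{α} + z_β)/√n.
z-sum = 2.326 + 1.645 = 3.971.
d_min = 3.971 / √273 = 3.971 / 16.523 = 0.240.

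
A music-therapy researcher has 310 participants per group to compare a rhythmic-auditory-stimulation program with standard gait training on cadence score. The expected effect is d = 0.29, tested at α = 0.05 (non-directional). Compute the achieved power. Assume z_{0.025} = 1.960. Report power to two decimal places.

power ≈ 0.95

For two equal groups, power = Φ(d·√(n/2) − z_{α/2}).
d·√(n/2) = 0.29 × √(310/2) = 0.29 × 12.450 = 3.610.
z_β = 3.610 − 1.960 = 1.650.
Power = Φ(1.650) = 0.951.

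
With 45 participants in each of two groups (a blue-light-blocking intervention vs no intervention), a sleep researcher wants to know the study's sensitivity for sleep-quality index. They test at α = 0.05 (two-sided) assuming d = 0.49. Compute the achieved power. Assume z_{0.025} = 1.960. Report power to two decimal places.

For two equal groups, power = Φ(d·√(n/2) − z_{α/2}).
d·√(n/2) = 0.49 × √(45/2) = 0.49 × 4.743 = 2.324.
z_β = 2.324 − 1.960 = 0.364.
Power = Φ(0.364) = 0.642.

power ≈ 0.64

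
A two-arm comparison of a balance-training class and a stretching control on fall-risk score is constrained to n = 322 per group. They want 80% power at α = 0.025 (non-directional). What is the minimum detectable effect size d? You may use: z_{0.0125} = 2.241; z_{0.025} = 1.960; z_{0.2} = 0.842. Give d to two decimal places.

d_min ≈ 0.24

For two independent groups of n = 322 each: d_min = (z_{α/2} + z_β)·√(2/n).
z-sum = 2.241 + 0.842 = 3.083.
d_min = 3.083 × √(2/322) = 3.083 × 0.0788 = 0.243.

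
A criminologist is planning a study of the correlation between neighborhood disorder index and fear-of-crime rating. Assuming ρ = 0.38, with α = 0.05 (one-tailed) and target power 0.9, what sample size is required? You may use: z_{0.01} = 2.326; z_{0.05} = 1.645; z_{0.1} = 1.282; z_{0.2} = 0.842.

Fisher's z: C = ½·ln((1+r)/(1−r)) = ½·ln(2.2258) = 0.4001.
n = ((z_{α} + z_β)/C)² + 3.
(1.645 + 1.282) / 0.4001 = 2.927 / 0.4001 = 7.316.
n = 7.316² + 3 = 53.52 + 3 = 56.5.
Round up.

n = 57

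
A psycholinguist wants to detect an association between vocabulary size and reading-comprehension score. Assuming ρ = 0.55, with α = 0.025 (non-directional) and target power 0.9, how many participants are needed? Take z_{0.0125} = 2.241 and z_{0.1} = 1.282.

Fisher's z: C = ½·ln((1+r)/(1−r)) = ½·ln(3.4444) = 0.6184.
n = ((z_{α/2} + z_β)/C)² + 3.
(2.241 + 1.282) / 0.6184 = 3.523 / 0.6184 = 5.697.
n = 5.697² + 3 = 32.46 + 3 = 35.5.
Round up.

n = 36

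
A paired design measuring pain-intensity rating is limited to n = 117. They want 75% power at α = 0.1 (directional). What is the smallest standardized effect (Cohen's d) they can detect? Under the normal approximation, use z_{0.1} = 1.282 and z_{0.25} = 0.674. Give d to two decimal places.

For a single sample (or paired design) of n = 117: d_min = (z_{α} + z_β)/√n.
z-sum = 1.282 + 0.674 = 1.956.
d_min = 1.956 / √117 = 1.956 / 10.817 = 0.181.

d_min ≈ 0.18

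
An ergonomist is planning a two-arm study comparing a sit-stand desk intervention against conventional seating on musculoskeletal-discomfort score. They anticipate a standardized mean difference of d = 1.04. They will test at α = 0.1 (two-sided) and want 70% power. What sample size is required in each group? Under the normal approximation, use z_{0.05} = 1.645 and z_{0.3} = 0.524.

n = 9 per group

For two independent groups with equal n: n = 2·((z_{α/2} + z_β) / d)².
z_{α/2} + z_β = 1.645 + 0.524 = 2.169.
n = 2 × (2.169 / 1.04)² = 2 × 2.086² = 2 × 4.35 = 8.7.
Round up to the next whole participant.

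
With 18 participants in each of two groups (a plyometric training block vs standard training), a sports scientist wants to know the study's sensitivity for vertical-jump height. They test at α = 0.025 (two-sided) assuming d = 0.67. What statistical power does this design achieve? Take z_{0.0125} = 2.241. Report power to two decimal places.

For two equal groups, power = Φ(d·√(n/2) − z_{α/2}).
d·√(n/2) = 0.67 × √(18/2) = 0.67 × 3.000 = 2.010.
z_β = 2.010 − 2.241 = -0.231.
Power = Φ(-0.231) = 0.409.

power ≈ 0.41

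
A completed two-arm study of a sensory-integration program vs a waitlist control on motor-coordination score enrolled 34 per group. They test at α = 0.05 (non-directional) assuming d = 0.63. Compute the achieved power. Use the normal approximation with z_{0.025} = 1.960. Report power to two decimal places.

For two equal groups, power = Φ(d·√(n/2) − z_{α/2}).
d·√(n/2) = 0.63 × √(34/2) = 0.63 × 4.123 = 2.598.
z_β = 2.598 − 1.960 = 0.638.
Power = Φ(0.638) = 0.738.

power ≈ 0.74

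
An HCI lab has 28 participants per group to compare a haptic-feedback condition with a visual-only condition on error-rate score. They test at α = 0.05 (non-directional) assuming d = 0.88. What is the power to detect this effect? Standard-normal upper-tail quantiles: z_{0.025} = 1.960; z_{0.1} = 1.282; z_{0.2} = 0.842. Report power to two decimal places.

For two equal groups, power = Φ(d·√(n/2) − z_{α/2}).
d·√(n/2) = 0.88 × √(28/2) = 0.88 × 3.742 = 3.293.
z_β = 3.293 − 1.960 = 1.333.
Power = Φ(1.333) = 0.909.

power ≈ 0.91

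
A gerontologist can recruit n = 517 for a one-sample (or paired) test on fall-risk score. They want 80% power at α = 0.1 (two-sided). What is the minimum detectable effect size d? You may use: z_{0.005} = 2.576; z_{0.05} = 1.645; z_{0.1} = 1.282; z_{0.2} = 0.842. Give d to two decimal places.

d_min ≈ 0.11

For a single sample (or paired design) of n = 517: d_min = (z_{α/2} + z_β)/√n.
z-sum = 1.645 + 0.842 = 2.487.
d_min = 2.487 / √517 = 2.487 / 22.738 = 0.109.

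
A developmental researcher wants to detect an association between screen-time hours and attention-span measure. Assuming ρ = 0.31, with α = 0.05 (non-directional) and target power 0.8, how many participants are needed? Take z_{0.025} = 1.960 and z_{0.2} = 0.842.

Fisher's z: C = ½·ln((1+r)/(1−r)) = ½·ln(1.8986) = 0.3205.
n = ((z_{α/2} + z_β)/C)² + 3.
(1.960 + 0.842) / 0.3205 = 2.802 / 0.3205 = 8.743.
n = 8.743² + 3 = 76.43 + 3 = 79.4.
Round up.

n = 80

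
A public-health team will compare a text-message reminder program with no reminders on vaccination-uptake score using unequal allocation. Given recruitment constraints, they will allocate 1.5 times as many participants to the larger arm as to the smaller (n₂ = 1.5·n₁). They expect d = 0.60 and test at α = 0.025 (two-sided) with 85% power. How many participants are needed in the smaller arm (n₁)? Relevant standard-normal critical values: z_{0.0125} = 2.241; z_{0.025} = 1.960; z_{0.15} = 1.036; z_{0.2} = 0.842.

n₁ = 50

With allocation ratio k = n₂/n₁ = 1.5, Var(x̄₁−x̄₂) = σ²(1/n₁ + 1/(k·n₁)) = σ²·(k+1)/(k·n₁).
So n₁ = (1 + 1/k)·((z_{α/2} + z_β)/d)² = 1.667 × (3.277/0.60)².
n₁ = 1.667 × 29.83 = 49.7.
Round up: n₁ = 50, giving n₂ = 1.5 × 50 = 75.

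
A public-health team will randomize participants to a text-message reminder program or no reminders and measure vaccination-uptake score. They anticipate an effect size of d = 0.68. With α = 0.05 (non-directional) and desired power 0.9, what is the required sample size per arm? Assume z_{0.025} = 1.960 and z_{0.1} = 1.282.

n = 46 per group

For two independent groups with equal n: n = 2·((z_{α/2} + z_β) / d)².
z_{α/2} + z_β = 1.960 + 1.282 = 3.242.
n = 2 × (3.242 / 0.68)² = 2 × 4.768² = 2 × 22.73 = 45.5.
Round up to the next whole participant.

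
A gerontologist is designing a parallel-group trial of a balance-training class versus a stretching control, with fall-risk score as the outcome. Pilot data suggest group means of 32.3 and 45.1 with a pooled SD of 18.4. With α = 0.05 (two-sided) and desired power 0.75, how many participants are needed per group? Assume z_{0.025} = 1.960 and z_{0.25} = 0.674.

Cohen's d = |M₁ − M₂| / SD_pooled = |32.3 − 45.1| / 18.4 = 12.8 / 18.4 = 0.696.
For two independent groups with equal n: n = 2·((z_{α/2} + z_β) / d)².
z_{α/2} + z_β = 1.960 + 0.674 = 2.634.
n = 2 × (2.634 / 0.696)² = 2 × 3.784² = 2 × 14.32 = 28.6.
Round up to the next whole participant.

n = 29 per group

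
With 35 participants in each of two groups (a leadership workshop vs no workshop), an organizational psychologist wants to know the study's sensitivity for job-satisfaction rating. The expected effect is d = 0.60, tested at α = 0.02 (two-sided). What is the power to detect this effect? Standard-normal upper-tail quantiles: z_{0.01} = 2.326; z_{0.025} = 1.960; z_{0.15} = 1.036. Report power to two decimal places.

For two equal groups, power = Φ(d·√(n/2) − z_{α/2}).
d·√(n/2) = 0.60 × √(35/2) = 0.60 × 4.183 = 2.510.
z_β = 2.510 − 2.326 = 0.184.
Power = Φ(0.184) = 0.573.

power ≈ 0.57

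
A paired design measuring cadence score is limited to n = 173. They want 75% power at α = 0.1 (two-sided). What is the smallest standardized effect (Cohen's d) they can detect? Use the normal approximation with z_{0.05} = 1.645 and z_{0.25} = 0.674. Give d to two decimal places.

d_min ≈ 0.18

For a single sample (or paired design) of n = 173: d_min = (z_{α/2} + z_β)/√n.
z-sum = 1.645 + 0.674 = 2.319.
d_min = 2.319 / √173 = 2.319 / 13.153 = 0.176.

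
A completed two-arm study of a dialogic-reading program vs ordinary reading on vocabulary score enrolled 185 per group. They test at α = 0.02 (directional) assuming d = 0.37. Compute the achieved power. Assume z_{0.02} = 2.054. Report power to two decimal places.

power ≈ 0.93

For two equal groups, power = Φ(d·√(n/2) − z_{α}).
d·√(n/2) = 0.37 × √(185/2) = 0.37 × 9.618 = 3.559.
z_β = 3.559 − 2.054 = 1.505.
Power = Φ(1.505) = 0.934.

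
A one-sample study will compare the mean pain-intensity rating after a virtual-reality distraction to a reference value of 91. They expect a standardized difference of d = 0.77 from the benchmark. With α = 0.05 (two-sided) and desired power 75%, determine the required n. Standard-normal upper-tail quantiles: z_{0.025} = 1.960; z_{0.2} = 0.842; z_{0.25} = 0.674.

n = 12

For a one-sample test: n = ((z_{α/2} + z_β) / d)².
z_{α/2} + z_β = 1.960 + 0.674 = 2.634.
n = (2.634 / 0.77)² = 3.421² = 11.70.
Round up.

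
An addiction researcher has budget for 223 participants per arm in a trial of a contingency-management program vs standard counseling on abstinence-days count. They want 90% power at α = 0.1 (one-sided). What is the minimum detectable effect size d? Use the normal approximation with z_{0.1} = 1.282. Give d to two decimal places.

d_min ≈ 0.24

For two independent groups of n = 223 each: d_min = (z_{α} + z_β)·√(2/n).
z-sum = 1.282 + 1.282 = 2.564.
d_min = 2.564 × √(2/223) = 2.564 × 0.0947 = 0.243.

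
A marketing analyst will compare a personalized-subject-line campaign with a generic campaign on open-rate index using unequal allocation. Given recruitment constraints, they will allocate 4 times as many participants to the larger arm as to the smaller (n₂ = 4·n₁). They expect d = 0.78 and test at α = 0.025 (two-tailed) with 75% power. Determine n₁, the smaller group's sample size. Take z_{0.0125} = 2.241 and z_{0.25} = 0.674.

n₁ = 18

With allocation ratio k = n₂/n₁ = 4, Var(x̄₁−x̄₂) = σ²(1/n₁ + 1/(k·n₁)) = σ²·(k+1)/(k·n₁).
So n₁ = (1 + 1/k)·((z_{α/2} + z_β)/d)² = 1.250 × (2.915/0.78)².
n₁ = 1.250 × 13.97 = 17.5.
Round up: n₁ = 18, giving n₂ = 4 × 18 = 72.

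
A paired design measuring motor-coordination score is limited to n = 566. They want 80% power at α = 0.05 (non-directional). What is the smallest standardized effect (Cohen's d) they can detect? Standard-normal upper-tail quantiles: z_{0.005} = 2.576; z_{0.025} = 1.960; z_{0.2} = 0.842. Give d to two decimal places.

For a single sample (or paired design) of n = 566: d_min = (z_{α/2} + z_β)/√n.
z-sum = 1.960 + 0.842 = 2.802.
d_min = 2.802 / √566 = 2.802 / 23.791 = 0.118.

d_min ≈ 0.12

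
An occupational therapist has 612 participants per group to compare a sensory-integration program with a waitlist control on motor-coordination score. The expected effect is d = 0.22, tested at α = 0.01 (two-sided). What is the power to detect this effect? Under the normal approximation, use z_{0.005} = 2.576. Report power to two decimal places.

power ≈ 0.90

For two equal groups, power = Φ(d·√(n/2) − z_{α/2}).
d·√(n/2) = 0.22 × √(612/2) = 0.22 × 17.493 = 3.848.
z_β = 3.848 − 2.576 = 1.272.
Power = Φ(1.272) = 0.898.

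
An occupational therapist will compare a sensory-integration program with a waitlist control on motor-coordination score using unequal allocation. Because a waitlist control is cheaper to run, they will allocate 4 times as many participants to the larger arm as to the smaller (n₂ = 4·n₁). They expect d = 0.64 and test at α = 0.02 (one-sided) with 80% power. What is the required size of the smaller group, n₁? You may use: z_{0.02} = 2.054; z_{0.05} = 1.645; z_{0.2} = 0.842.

With allocation ratio k = n₂/n₁ = 4, Var(x̄₁−x̄₂) = σ²(1/n₁ + 1/(k·n₁)) = σ²·(k+1)/(k·n₁).
So n₁ = (1 + 1/k)·((z_{α} + z_β)/d)² = 1.250 × (2.896/0.64)².
n₁ = 1.250 × 20.48 = 25.6.
Round up: n₁ = 26, giving n₂ = 4 × 26 = 104.

n₁ = 26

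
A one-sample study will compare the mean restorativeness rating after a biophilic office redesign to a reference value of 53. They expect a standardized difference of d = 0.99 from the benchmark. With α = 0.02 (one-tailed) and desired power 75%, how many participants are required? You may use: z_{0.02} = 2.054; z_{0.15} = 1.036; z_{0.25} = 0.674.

For a one-sample test: n = ((z_{α} + z_β) / d)².
z_{α} + z_β = 2.054 + 0.674 = 2.728.
n = (2.728 / 0.99)² = 2.756² = 7.59.
Round up.

n = 8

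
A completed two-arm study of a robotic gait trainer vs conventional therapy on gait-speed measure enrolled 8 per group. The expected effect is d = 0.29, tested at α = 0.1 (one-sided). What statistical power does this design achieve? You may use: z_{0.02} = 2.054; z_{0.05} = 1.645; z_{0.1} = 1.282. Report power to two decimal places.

For two equal groups, power = Φ(d·√(n/2) − z_{α}).
d·√(n/2) = 0.29 × √(8/2) = 0.29 × 2.000 = 0.580.
z_β = 0.580 − 1.282 = -0.702.
Power = Φ(-0.702) = 0.241.

power ≈ 0.24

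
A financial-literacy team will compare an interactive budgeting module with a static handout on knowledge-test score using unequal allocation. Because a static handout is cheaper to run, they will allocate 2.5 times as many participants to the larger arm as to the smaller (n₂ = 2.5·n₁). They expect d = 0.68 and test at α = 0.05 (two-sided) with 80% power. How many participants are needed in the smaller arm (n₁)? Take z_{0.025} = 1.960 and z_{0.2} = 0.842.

With allocation ratio k = n₂/n₁ = 2.5, Var(x̄₁−x̄₂) = σ²(1/n₁ + 1/(k·n₁)) = σ²·(k+1)/(k·n₁).
So n₁ = (1 + 1/k)·((z_{α/2} + z_β)/d)² = 1.400 × (2.802/0.68)².
n₁ = 1.400 × 16.98 = 23.8.
Round up: n₁ = 24, giving n₂ = 2.5 × 24 = 60.

n₁ = 24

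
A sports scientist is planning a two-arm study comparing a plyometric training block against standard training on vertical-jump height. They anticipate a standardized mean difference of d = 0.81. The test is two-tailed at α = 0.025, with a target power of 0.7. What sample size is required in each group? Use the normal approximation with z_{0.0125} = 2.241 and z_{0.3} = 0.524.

For two independent groups with equal n: n = 2·((z_{α/2} + z_β) / d)².
z_{α/2} + z_β = 2.241 + 0.524 = 2.765.
n = 2 × (2.765 / 0.81)² = 2 × 3.414² = 2 × 11.65 = 23.3.
Round up to the next whole participant.

n = 24 per group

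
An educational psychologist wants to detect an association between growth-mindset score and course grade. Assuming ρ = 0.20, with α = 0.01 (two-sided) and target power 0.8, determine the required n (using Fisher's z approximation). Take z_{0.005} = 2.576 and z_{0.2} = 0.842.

n = 288

Fisher's z: C = ½·ln((1+r)/(1−r)) = ½·ln(1.5000) = 0.2027.
n = ((z_{α/2} + z_β)/C)² + 3.
(2.576 + 0.842) / 0.2027 = 3.418 / 0.2027 = 16.862.
n = 16.862² + 3 = 284.34 + 3 = 287.3.
Round up.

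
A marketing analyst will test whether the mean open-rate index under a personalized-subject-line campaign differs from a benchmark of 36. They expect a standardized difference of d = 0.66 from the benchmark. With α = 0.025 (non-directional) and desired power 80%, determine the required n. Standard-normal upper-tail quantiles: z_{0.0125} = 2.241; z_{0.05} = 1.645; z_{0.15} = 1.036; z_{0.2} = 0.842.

n = 22

For a one-sample test: n = ((z_{α/2} + z_β) / d)².
z_{α/2} + z_β = 2.241 + 0.842 = 3.083.
n = (3.083 / 0.66)² = 4.671² = 21.82.
Round up.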